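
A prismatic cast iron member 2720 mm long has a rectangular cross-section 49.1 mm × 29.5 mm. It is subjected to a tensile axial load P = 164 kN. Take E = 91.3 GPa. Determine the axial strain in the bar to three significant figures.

0.00124

A = 1448 mm².
σ = N/A = 113.2 MPa; ε = σ/E = 113.2/91300 = 1.240e-03.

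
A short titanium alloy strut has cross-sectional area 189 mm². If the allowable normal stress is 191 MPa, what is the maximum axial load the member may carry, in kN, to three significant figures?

P_max = σ_allow · A = 191 · 189 = 36100 N = 36.1 kN.

36.1 kN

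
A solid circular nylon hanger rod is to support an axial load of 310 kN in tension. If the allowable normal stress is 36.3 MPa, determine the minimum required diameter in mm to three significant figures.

104 mm

Required area A ≥ P/σ_allow = 310000/36.3 = 8540 mm².
For a solid circular section, d ≥ √(4A/π) = 104.3 mm.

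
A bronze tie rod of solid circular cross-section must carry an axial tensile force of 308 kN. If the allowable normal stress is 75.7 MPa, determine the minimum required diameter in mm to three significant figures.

Required area A ≥ P/σ_allow = 308000/75.7 = 4069 mm².
For a solid circular section, d ≥ √(4A/π) = 71.98 mm.

72.0 mm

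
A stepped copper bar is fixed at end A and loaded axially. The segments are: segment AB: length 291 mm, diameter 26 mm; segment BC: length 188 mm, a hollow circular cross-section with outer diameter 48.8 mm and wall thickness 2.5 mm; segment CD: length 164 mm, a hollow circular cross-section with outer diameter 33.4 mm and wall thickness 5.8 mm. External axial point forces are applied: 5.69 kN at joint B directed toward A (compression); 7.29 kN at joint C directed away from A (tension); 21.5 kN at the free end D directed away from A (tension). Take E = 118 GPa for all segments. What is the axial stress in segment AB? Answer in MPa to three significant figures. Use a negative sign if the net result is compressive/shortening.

Internal axial forces (sectioning from the free end, tension +): N_CD = 21.5 kN, N_BC = 28.79 kN, N_AB = 23.1 kN.
A_AB = 530.9 mm².
σ_AB = N_AB/A_AB = 23100/530.9 = 43.51 MPa.

43.5 MPa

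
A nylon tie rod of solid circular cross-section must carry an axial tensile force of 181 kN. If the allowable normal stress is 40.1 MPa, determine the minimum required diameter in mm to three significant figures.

Required area A ≥ P/σ_allow = 181000/40.1 = 4514 mm².
For a solid circular section, d ≥ √(4A/π) = 75.81 mm.

75.8 mm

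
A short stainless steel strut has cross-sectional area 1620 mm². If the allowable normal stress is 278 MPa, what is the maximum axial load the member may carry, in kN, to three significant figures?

450 kN

P_max = σ_allow · A = 278 · 1620 = 450400 N = 450.4 kN.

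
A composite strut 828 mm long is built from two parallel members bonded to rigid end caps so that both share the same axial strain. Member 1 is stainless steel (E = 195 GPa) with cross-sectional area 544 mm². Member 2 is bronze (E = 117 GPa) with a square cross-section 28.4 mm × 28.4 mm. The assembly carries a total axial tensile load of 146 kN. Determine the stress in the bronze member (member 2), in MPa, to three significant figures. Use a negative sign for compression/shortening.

85.2 MPa

A_2 = 806.6 mm².
Equal strain + equilibrium ⇒ each member carries load in proportion to AE: A₁E₁ = 106100000 N, A₂E₂ = 94370000 N, ΣAE = 200400000 N.
σ₂ = P·E₂/ΣAE = 146000·117000/200400000 = 85.22 MPa.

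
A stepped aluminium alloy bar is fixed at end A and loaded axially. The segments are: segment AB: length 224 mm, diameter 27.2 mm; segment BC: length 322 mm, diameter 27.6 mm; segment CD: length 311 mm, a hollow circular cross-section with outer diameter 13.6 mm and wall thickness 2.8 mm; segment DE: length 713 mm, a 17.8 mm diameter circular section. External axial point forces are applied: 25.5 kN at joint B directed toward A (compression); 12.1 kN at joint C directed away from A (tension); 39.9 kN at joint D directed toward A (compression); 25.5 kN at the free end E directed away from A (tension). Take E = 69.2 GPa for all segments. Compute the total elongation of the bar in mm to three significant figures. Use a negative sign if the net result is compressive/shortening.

0.202 mm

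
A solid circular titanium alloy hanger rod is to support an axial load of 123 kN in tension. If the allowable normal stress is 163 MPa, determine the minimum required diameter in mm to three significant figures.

Required area A ≥ P/σ_allow = 123000/163 = 754.6 mm².
For a solid circular section, d ≥ √(4A/π) = 31 mm.

31.0 mm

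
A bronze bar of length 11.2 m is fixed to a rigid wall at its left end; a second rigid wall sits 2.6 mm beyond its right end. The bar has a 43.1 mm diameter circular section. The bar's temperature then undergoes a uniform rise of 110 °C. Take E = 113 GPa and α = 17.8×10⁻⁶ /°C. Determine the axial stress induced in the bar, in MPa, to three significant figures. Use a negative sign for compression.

-195 MPa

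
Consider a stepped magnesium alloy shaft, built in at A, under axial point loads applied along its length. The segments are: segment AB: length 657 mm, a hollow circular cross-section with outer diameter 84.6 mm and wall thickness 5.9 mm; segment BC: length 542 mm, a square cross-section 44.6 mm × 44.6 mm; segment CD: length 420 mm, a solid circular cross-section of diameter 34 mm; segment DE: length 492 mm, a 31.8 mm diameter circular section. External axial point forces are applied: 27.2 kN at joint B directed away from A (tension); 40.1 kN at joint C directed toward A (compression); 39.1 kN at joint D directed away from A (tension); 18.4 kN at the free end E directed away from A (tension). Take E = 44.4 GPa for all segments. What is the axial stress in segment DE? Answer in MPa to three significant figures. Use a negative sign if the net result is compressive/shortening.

23.2 MPa

Internal axial forces (sectioning from the free end, tension +): N_DE = 18.4 kN, N_CD = 57.5 kN, N_BC = 17.4 kN, N_AB = 44.6 kN.
A_DE = 794.2 mm².
σ_DE = N_DE/A_DE = 18400/794.2 = 23.17 MPa.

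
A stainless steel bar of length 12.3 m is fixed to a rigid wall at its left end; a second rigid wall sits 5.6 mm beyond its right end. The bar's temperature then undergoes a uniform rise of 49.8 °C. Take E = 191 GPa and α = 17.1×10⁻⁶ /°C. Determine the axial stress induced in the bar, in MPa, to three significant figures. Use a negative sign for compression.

Free thermal expansion αLΔT = 17.1e-6 · 12300 · 49.8 = 10.47 mm.
The walls engage after the gap closes; constrained expansion = 10.47 − 5.6 = 4.874 mm.
The walls impose strain ε = −(4.874)/12300 = -3.9630e-04; σ = Eε = 191000 · -3.9630e-04 = -75.69 MPa.

-75.7 MPa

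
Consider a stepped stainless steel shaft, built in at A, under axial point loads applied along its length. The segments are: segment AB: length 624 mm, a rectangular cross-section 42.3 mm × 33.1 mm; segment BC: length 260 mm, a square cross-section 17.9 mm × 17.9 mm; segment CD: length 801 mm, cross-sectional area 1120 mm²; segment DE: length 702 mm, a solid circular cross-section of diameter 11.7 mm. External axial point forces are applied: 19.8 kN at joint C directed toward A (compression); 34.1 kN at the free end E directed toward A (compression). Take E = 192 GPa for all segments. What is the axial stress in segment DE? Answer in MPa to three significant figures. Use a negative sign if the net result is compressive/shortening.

-317 MPa

Internal axial forces (sectioning from the free end, tension +): N_DE = -34.1 kN, N_CD = -34.1 kN, N_BC = -53.9 kN, N_AB = -53.9 kN.
A_DE = 107.5 mm².
σ_DE = N_DE/A_DE = -34100/107.5 = -317.2 MPa.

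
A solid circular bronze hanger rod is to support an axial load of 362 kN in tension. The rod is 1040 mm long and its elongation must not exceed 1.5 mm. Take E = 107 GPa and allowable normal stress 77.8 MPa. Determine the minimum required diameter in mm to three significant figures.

Required area A ≥ P/σ_allow = 362000/77.8 = 4653 mm².
For a solid circular section, d ≥ √(4A/π) = 76.97 mm.
Elongation limit: A ≥ PL/(Eδ_allow) = 362000·1040/(107000·1.5) = 2346 mm² ⇒ d ≥ 54.65 mm.
The stress limit governs.

77.0 mm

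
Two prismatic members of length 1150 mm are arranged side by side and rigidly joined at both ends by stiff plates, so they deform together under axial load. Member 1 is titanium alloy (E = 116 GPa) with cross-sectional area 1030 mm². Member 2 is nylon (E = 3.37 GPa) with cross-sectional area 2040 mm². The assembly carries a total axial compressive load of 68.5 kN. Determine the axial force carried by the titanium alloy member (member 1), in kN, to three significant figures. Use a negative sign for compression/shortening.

Equal strain + equilibrium ⇒ each member carries load in proportion to AE: A₁E₁ = 119500000 N, A₂E₂ = 6875000 N, ΣAE = 126400000 N.
F₁ = P·A₁E₁/ΣAE = -68500·119500000/126400000 = -64770 N.

-64.8 kN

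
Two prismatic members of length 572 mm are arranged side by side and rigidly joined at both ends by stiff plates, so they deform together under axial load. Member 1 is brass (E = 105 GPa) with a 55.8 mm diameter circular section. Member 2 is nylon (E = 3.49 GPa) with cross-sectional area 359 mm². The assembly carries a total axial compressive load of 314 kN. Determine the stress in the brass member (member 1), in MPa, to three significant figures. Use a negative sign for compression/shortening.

A_1 = 2445 mm².
Equal strain + equilibrium ⇒ each member carries load in proportion to AE: A₁E₁ = 256800000 N, A₂E₂ = 1253000 N, ΣAE = 258000000 N.
σ₁ = P·E₁/ΣAE = -314000·105000/258000000 = -127.8 MPa.

-128 MPa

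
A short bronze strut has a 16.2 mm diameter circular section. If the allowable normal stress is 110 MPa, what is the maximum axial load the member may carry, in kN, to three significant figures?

22.7 kN

A = 206.1 mm².
P_max = σ_allow · A = 110 · 206.1 = 22670 N = 22.67 kN.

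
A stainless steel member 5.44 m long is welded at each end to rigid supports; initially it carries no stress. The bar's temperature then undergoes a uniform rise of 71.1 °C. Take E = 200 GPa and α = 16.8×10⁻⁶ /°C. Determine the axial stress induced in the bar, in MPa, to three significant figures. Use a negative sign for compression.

-239 MPa

Free thermal expansion αLΔT = 16.8e-6 · 5440 · 71.1 = 6.498 mm.
The walls impose strain ε = −(6.498)/5440 = -1.1945e-03; σ = Eε = 200000 · -1.1945e-03 = -238.9 MPa.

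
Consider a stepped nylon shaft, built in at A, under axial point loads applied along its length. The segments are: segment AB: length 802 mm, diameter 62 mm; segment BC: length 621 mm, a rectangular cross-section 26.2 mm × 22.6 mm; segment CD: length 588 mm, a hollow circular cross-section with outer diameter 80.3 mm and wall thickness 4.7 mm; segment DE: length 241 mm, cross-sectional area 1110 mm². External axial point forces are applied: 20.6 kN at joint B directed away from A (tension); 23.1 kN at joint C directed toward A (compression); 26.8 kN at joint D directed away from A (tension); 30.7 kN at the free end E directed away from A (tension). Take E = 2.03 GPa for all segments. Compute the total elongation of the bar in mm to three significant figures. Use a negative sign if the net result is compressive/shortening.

43.2 mm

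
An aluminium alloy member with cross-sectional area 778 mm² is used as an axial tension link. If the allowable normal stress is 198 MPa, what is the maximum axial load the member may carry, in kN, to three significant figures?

P_max = σ_allow · A = 198 · 778 = 154000 N = 154 kN.

154 kN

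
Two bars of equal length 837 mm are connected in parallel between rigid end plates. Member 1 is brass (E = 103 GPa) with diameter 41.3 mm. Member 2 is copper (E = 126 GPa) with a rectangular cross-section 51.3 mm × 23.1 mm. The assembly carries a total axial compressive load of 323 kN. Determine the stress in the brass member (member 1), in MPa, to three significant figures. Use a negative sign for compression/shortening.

-116 MPa

A_1 = 1340 mm².
A_2 = 1185 mm².
Equal strain + equilibrium ⇒ each member carries load in proportion to AE: A₁E₁ = 138000000 N, A₂E₂ = 149300000 N, ΣAE = 287300000 N.
σ₁ = P·E₁/ΣAE = -323000·103000/287300000 = -115.8 MPa.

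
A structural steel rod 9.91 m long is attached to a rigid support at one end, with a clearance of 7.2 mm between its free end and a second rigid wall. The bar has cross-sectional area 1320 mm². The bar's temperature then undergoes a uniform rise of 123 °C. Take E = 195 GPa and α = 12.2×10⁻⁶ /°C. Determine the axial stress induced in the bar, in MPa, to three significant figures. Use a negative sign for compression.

-151 MPa

Free thermal expansion αLΔT = 12.2e-6 · 9910 · 123 = 14.87 mm.
The walls engage after the gap closes; constrained expansion = 14.87 − 7.2 = 7.671 mm.
The walls impose strain ε = −(7.671)/9910 = -7.7406e-04; σ = Eε = 195000 · -7.7406e-04 = -150.9 MPa.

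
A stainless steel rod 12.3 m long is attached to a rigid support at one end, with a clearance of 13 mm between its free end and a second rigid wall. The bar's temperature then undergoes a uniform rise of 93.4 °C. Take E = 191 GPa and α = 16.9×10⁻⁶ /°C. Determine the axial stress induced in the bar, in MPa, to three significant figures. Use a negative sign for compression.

-99.6 MPa

Free thermal expansion αLΔT = 16.9e-6 · 12300 · 93.4 = 19.42 mm.
The walls engage after the gap closes; constrained expansion = 19.42 − 13 = 6.415 mm.
The walls impose strain ε = −(6.415)/12300 = -5.2155e-04; σ = Eε = 191000 · -5.2155e-04 = -99.62 MPa.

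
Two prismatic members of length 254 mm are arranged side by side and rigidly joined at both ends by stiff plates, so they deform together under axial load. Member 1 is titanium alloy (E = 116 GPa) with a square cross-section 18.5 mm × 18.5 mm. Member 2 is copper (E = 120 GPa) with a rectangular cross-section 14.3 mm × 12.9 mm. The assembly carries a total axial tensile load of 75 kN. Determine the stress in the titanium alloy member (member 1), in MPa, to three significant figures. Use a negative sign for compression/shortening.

A_1 = 342.2 mm².
A_2 = 184.5 mm².
Equal strain + equilibrium ⇒ each member carries load in proportion to AE: A₁E₁ = 39700000 N, A₂E₂ = 22140000 N, ΣAE = 61840000 N.
σ₁ = P·E₁/ΣAE = 75000·116000/61840000 = 140.7 MPa.

141 MPa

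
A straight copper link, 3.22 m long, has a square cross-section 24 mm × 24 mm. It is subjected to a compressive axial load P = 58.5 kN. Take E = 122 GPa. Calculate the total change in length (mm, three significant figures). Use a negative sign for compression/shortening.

A = 576 mm².
δ_mech = NL/(AE) = -58500·3220/(576·122000) = -2.681 mm.

-2.68 mm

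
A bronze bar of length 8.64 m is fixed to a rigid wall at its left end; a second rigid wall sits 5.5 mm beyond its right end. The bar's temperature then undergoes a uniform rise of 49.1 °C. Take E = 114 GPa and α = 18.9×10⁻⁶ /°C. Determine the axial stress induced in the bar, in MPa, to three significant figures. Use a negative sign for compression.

-33.2 MPa

Free thermal expansion αLΔT = 18.9e-6 · 8640 · 49.1 = 8.018 mm.
The walls engage after the gap closes; constrained expansion = 8.018 − 5.5 = 2.518 mm.
The walls impose strain ε = −(2.518)/8640 = -2.9142e-04; σ = Eε = 114000 · -2.9142e-04 = -33.22 MPa.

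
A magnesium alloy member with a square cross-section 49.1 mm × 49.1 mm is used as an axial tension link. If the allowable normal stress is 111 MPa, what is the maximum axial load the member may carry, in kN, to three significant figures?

268 kN

A = 2411 mm².
P_max = σ_allow · A = 111 · 2411 = 267600 N = 267.6 kN.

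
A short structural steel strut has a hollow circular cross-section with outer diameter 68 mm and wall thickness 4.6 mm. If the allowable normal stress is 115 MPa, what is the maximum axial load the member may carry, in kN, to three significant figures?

105 kN

A = 916.2 mm².
P_max = σ_allow · A = 115 · 916.2 = 105400 N = 105.4 kN.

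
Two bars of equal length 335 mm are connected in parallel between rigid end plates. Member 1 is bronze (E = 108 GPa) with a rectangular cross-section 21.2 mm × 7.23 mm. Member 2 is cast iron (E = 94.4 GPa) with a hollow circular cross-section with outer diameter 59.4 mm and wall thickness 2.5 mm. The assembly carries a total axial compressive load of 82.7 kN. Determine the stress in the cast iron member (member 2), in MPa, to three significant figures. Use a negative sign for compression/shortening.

-133 MPa

A_1 = 153.3 mm².
A_2 = 446.9 mm².
Equal strain + equilibrium ⇒ each member carries load in proportion to AE: A₁E₁ = 16550000 N, A₂E₂ = 42190000 N, ΣAE = 58740000 N.
σ₂ = P·E₂/ΣAE = -82700·94400/58740000 = -132.9 MPa.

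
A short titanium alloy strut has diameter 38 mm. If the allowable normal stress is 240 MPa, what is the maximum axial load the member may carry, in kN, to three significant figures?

272 kN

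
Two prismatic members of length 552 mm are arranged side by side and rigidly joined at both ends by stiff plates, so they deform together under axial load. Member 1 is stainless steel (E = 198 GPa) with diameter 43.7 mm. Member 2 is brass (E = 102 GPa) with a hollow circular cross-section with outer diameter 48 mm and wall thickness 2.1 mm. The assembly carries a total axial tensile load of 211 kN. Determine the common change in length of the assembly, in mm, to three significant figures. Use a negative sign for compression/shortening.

A_1 = 1500 mm².
A_2 = 302.8 mm².
Equal strain + equilibrium ⇒ each member carries load in proportion to AE: A₁E₁ = 297000000 N, A₂E₂ = 30890000 N, ΣAE = 327900000 N.
δ = PL/ΣAE = 211000·552/327900000 = 0.3552 mm.

0.355 mm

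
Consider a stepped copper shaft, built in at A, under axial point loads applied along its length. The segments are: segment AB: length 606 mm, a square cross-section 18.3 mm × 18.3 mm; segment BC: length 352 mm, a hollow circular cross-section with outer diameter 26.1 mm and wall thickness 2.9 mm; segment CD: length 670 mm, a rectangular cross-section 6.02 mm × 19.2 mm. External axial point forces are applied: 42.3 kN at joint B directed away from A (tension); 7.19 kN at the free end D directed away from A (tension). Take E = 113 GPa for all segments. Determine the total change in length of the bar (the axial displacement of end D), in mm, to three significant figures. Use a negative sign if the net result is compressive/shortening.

Internal axial forces (sectioning from the free end, tension +): N_CD = 7.19 kN, N_BC = 7.19 kN, N_AB = 49.49 kN.
A_AB = 334.9 mm².
A_BC = 211.4 mm².
A_CD = 115.6 mm².
δ_AB = 49490·606/(334.9·113000) = 0.7925 mm
δ_BC = 7190·352/(211.4·113000) = 0.106 mm
δ_CD = 7190·670/(115.6·113000) = 0.3688 mm
δ = Σδ_i = 1.267 mm.

1.27 mm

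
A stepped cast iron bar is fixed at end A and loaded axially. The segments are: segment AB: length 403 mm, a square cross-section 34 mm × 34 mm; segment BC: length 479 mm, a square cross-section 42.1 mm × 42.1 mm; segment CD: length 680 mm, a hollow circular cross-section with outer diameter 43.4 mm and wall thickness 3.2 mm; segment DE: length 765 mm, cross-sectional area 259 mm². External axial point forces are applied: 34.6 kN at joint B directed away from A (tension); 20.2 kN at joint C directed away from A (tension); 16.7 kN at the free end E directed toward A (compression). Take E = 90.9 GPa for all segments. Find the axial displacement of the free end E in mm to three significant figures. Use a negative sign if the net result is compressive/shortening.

Internal axial forces (sectioning from the free end, tension +): N_DE = -16.7 kN, N_CD = -16.7 kN, N_BC = 3.5 kN, N_AB = 38.1 kN.
A_AB = 1156 mm².
A_BC = 1772 mm².
A_CD = 404.1 mm².
δ_AB = 38100·403/(1156·90900) = 0.1461 mm
δ_BC = 3500·479/(1772·90900) = 0.01041 mm
δ_CD = -16700·680/(404.1·90900) = -0.3091 mm
δ_DE = -16700·765/(259·90900) = -0.5426 mm
δ = Σδ_i = -0.6952 mm.

-0.695 mm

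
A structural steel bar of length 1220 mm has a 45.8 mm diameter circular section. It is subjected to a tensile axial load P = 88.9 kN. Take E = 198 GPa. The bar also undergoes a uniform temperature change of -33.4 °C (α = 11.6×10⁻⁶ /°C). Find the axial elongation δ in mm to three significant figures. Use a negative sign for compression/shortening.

A = 1647 mm².
δ_mech = NL/(AE) = 88900·1220/(1647·198000) = 0.3325 mm.
δ_thermal = αLΔT = 11.6e-6·1220·-33.4 = -0.4727 mm.
δ = δ_mech + δ_thermal = -0.1402 mm.

-0.140 mm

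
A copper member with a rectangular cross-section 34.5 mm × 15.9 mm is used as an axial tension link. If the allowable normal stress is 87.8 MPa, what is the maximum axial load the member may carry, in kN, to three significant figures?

48.2 kN

A = 548.6 mm².
P_max = σ_allow · A = 87.8 · 548.6 = 48160 N = 48.16 kN.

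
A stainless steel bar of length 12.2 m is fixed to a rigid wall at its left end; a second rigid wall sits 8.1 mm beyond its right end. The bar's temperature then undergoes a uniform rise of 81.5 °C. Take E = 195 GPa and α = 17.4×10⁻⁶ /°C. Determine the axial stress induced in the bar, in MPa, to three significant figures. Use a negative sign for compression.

-147 MPa

Free thermal expansion αLΔT = 17.4e-6 · 12200 · 81.5 = 17.3 mm.
The walls engage after the gap closes; constrained expansion = 17.3 − 8.1 = 9.201 mm.
The walls impose strain ε = −(9.201)/12200 = -7.5417e-04; σ = Eε = 195000 · -7.5417e-04 = -147.1 MPa.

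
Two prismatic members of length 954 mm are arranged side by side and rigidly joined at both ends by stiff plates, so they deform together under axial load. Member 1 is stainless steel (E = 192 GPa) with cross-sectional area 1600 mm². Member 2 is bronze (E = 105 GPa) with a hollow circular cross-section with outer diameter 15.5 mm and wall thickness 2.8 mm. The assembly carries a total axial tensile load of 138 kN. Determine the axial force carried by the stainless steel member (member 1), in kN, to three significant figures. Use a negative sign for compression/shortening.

133 kN

A_2 = 111.7 mm².
Equal strain + equilibrium ⇒ each member carries load in proportion to AE: A₁E₁ = 307200000 N, A₂E₂ = 11730000 N, ΣAE = 318900000 N.
F₁ = P·A₁E₁/ΣAE = 138000·307200000/318900000 = 132900 N.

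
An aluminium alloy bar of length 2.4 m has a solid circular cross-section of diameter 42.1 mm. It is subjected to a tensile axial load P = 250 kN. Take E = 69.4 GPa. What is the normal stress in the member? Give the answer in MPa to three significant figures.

180 MPa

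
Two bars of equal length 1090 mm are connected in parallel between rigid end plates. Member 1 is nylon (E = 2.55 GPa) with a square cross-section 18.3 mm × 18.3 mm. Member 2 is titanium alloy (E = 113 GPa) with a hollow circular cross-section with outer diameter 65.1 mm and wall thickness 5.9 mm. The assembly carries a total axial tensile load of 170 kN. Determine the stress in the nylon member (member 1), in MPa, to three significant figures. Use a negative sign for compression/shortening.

3.47 MPa

A_1 = 334.9 mm².
A_2 = 1097 mm².
Equal strain + equilibrium ⇒ each member carries load in proportion to AE: A₁E₁ = 854000 N, A₂E₂ = 124000000 N, ΣAE = 124800000 N.
σ₁ = P·E₁/ΣAE = 170000·2550/124800000 = 3.472 MPa.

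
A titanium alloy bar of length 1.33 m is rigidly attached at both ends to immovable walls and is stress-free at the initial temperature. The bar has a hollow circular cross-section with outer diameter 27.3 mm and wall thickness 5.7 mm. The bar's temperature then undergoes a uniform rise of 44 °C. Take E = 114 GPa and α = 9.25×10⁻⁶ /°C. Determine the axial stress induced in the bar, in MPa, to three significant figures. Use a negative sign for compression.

Free thermal expansion αLΔT = 9.25e-6 · 1330 · 44 = 0.5413 mm.
The walls impose strain ε = −(0.5413)/1330 = -4.0700e-04; σ = Eε = 114000 · -4.0700e-04 = -46.4 MPa.

-46.4 MPa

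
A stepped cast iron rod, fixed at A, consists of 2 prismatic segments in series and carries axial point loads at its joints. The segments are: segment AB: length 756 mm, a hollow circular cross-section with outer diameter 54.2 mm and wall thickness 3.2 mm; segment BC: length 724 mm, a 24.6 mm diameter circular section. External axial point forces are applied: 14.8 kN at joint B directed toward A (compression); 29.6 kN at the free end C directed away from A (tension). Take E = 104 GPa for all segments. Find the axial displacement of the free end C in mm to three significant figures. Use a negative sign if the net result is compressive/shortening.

0.643 mm

Internal axial forces (sectioning from the free end, tension +): N_BC = 29.6 kN, N_AB = 14.8 kN.
A_AB = 512.7 mm².
A_BC = 475.3 mm².
δ_AB = 14800·756/(512.7·104000) = 0.2098 mm
δ_BC = 29600·724/(475.3·104000) = 0.4335 mm
δ = Σδ_i = 0.6434 mm.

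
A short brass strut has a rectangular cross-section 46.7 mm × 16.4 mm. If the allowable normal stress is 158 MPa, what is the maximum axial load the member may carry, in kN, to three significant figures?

121 kN

A = 765.9 mm².
P_max = σ_allow · A = 158 · 765.9 = 121000 N = 121 kN.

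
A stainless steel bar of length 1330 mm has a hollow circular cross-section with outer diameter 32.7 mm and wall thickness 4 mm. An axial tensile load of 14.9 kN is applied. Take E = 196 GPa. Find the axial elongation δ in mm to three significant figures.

0.280 mm

A = 360.7 mm².
δ_mech = NL/(AE) = 14900·1330/(360.7·196000) = 0.2803 mm.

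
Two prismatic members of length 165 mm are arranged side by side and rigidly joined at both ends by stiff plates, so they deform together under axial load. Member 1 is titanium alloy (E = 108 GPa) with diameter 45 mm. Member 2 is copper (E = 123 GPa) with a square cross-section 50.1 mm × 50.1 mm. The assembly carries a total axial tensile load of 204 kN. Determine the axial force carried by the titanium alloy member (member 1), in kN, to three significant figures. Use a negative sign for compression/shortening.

72.9 kN

A_1 = 1590 mm².
A_2 = 2510 mm².
Equal strain + equilibrium ⇒ each member carries load in proportion to AE: A₁E₁ = 171800000 N, A₂E₂ = 308700000 N, ΣAE = 480500000 N.
F₁ = P·A₁E₁/ΣAE = 204000·171800000/480500000 = 72930 N.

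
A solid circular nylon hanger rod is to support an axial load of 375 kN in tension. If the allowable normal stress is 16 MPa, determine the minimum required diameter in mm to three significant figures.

Required area A ≥ P/σ_allow = 375000/16 = 23440 mm².
For a solid circular section, d ≥ √(4A/π) = 172.7 mm.

173 mm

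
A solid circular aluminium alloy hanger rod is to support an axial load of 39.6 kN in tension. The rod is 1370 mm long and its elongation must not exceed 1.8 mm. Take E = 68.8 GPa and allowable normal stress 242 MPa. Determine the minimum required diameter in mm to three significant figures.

23.6 mm

Required area A ≥ P/σ_allow = 39600/242 = 163.6 mm².
For a solid circular section, d ≥ √(4A/π) = 14.43 mm.
Elongation limit: A ≥ PL/(Eδ_allow) = 39600·1370/(68800·1.8) = 438.1 mm² ⇒ d ≥ 23.62 mm.
The elongation limit governs.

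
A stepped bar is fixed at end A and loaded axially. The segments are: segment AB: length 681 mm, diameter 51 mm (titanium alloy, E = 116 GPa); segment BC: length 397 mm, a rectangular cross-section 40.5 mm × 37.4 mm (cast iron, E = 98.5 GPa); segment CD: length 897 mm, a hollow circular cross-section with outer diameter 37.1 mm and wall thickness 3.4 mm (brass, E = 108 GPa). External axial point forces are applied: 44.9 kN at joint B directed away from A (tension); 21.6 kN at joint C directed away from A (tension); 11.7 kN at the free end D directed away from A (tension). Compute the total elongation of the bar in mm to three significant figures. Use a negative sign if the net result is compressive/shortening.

0.583 mm

Internal axial forces (sectioning from the free end, tension +): N_CD = 11.7 kN, N_BC = 33.3 kN, N_AB = 78.2 kN.
A_AB = 2043 mm².
A_BC = 1515 mm².
A_CD = 360 mm².
δ_AB = 78200·681/(2043·116000) = 0.2247 mm
δ_BC = 33300·397/(1515·98500) = 0.08861 mm
δ_CD = 11700·897/(360·108000) = 0.27 mm
δ = Σδ_i = 0.5833 mm.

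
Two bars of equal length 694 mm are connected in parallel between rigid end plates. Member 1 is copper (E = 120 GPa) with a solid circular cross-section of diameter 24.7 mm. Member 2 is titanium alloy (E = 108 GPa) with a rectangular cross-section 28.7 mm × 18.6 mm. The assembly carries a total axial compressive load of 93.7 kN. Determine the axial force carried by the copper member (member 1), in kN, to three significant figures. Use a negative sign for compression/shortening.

-46.8 kN

A_1 = 479.2 mm².
A_2 = 533.8 mm².
Equal strain + equilibrium ⇒ each member carries load in proportion to AE: A₁E₁ = 57500000 N, A₂E₂ = 57650000 N, ΣAE = 115200000 N.
F₁ = P·A₁E₁/ΣAE = -93700·57500000/115200000 = -46790 N.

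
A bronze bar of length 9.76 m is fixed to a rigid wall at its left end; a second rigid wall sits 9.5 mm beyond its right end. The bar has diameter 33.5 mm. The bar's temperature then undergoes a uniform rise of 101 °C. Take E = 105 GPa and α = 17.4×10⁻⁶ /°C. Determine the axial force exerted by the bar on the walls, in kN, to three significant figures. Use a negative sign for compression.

-72.6 kN

Free thermal expansion αLΔT = 17.4e-6 · 9760 · 101 = 17.15 mm.
The walls engage after the gap closes; constrained expansion = 17.15 − 9.5 = 7.652 mm.
The walls impose strain ε = −(7.652)/9760 = -7.8404e-04; σ = Eε = 105000 · -7.8404e-04 = -82.32 MPa.
Wall reaction R = σ·A = -82.32·881.4 = -72560 N = -72.56 kN.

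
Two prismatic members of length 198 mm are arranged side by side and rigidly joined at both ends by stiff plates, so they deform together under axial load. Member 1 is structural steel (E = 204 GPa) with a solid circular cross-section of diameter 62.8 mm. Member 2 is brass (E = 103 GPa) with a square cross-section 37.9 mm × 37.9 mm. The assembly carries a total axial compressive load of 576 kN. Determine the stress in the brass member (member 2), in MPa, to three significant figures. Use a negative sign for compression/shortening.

A_1 = 3097 mm².
A_2 = 1436 mm².
Equal strain + equilibrium ⇒ each member carries load in proportion to AE: A₁E₁ = 631900000 N, A₂E₂ = 148000000 N, ΣAE = 779800000 N.
σ₂ = P·E₂/ΣAE = -576000·103000/779800000 = -76.08 MPa.

-76.1 MPa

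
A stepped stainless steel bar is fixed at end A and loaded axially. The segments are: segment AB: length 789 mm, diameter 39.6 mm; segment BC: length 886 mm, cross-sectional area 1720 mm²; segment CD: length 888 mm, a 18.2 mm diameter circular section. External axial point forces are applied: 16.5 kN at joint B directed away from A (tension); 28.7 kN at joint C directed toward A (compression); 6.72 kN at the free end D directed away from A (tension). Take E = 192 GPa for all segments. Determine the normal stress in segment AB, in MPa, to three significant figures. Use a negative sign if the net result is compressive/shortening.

Internal axial forces (sectioning from the free end, tension +): N_CD = 6.72 kN, N_BC = -21.98 kN, N_AB = -5.48 kN.
A_AB = 1232 mm².
σ_AB = N_AB/A_AB = -5480/1232 = -4.449 MPa.

-4.45 MPa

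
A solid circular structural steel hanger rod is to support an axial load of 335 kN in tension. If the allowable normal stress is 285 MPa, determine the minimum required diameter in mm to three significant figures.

38.7 mm

Required area A ≥ P/σ_allow = 335000/285 = 1175 mm².
For a solid circular section, d ≥ √(4A/π) = 38.69 mm.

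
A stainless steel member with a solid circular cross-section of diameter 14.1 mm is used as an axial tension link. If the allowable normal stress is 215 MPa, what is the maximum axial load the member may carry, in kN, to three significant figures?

33.6 kN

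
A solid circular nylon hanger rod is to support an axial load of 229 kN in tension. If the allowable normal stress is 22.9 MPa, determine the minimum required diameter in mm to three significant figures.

113 mm

Required area A ≥ P/σ_allow = 229000/22.9 = 10000 mm².
For a solid circular section, d ≥ √(4A/π) = 112.8 mm.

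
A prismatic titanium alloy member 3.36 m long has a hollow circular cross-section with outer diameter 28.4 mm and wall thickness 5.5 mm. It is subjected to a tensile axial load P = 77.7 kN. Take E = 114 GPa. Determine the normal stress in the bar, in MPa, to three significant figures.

196 MPa

A = 395.7 mm².
σ = N/A = 77700/395.7 = 196.4 MPa.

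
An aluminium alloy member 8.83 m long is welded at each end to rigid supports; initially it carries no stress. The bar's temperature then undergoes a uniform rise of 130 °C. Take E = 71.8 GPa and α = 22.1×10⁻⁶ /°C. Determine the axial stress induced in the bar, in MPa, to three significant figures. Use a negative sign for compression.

-206 MPa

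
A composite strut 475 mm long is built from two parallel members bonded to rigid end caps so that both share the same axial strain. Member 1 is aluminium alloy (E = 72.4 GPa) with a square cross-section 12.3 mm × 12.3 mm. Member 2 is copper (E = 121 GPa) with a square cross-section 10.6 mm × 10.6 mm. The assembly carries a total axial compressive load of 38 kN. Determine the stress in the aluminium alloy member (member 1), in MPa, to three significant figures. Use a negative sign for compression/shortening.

-112 MPa

A_1 = 151.3 mm².
A_2 = 112.4 mm².
Equal strain + equilibrium ⇒ each member carries load in proportion to AE: A₁E₁ = 10950000 N, A₂E₂ = 13600000 N, ΣAE = 24550000 N.
σ₁ = P·E₁/ΣAE = -38000·72400/24550000 = -112.1 MPa.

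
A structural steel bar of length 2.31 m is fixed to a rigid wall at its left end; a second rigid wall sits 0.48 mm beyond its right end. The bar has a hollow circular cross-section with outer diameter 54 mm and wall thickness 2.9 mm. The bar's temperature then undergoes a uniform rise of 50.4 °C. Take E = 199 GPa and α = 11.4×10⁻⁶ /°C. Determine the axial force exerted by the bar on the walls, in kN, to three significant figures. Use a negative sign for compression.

-34.0 kN

Free thermal expansion αLΔT = 11.4e-6 · 2310 · 50.4 = 1.327 mm.
The walls engage after the gap closes; constrained expansion = 1.327 − 0.48 = 0.8472 mm.
The walls impose strain ε = −(0.8472)/2310 = -3.6677e-04; σ = Eε = 199000 · -3.6677e-04 = -72.99 MPa.
Wall reaction R = σ·A = -72.99·465.6 = -33980 N = -33.98 kN.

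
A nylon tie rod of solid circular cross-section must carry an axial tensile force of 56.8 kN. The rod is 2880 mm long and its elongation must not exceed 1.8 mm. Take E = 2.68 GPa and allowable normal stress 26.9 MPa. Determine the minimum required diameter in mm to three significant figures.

Required area A ≥ P/σ_allow = 56800/26.9 = 2112 mm².
For a solid circular section, d ≥ √(4A/π) = 51.85 mm.
Elongation limit: A ≥ PL/(Eδ_allow) = 56800·2880/(2680·1.8) = 33910 mm² ⇒ d ≥ 207.8 mm.
The elongation limit governs.

208 mm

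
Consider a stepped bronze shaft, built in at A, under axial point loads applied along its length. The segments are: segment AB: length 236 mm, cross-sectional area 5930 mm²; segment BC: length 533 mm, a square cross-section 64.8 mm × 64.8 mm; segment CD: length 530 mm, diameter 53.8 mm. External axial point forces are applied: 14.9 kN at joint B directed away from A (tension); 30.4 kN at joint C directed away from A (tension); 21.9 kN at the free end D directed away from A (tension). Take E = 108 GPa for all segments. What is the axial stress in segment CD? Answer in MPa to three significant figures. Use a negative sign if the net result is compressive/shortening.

Internal axial forces (sectioning from the free end, tension +): N_CD = 21.9 kN, N_BC = 52.3 kN, N_AB = 67.2 kN.
A_CD = 2273 mm².
σ_CD = N_CD/A_CD = 21900/2273 = 9.634 MPa.

9.63 MPa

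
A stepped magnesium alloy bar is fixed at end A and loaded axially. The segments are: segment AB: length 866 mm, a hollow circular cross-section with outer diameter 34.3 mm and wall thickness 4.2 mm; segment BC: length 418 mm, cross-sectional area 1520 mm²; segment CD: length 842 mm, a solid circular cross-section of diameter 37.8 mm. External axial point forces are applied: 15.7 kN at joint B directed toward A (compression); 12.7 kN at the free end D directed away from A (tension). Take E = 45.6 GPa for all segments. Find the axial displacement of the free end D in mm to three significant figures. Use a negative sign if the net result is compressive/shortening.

Internal axial forces (sectioning from the free end, tension +): N_CD = 12.7 kN, N_BC = 12.7 kN, N_AB = -3 kN.
A_AB = 397.2 mm².
A_CD = 1122 mm².
δ_AB = -3000·866/(397.2·45600) = -0.1435 mm
δ_BC = 12700·418/(1520·45600) = 0.07659 mm
δ_CD = 12700·842/(1122·45600) = 0.209 mm
δ = Σδ_i = 0.1421 mm.

0.142 mm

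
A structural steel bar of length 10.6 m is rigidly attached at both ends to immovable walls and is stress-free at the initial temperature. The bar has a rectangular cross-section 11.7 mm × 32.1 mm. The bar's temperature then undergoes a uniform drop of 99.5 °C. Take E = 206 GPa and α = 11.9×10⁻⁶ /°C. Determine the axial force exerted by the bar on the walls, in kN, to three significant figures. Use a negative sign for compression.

Free thermal expansion αLΔT = 11.9e-6 · 10600 · -99.5 = -12.55 mm.
The walls impose strain ε = −(-12.55)/10600 = 1.1840e-03; σ = Eε = 206000 · 1.1840e-03 = 243.9 MPa.
Wall reaction R = σ·A = 243.9·375.6 = 91610 N = 91.61 kN.

91.6 kN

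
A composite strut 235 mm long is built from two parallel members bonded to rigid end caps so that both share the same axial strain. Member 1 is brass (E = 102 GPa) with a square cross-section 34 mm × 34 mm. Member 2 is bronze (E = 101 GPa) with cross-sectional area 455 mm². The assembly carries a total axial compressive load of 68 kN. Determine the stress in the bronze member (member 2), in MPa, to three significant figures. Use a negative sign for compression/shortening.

A_1 = 1156 mm².
Equal strain + equilibrium ⇒ each member carries load in proportion to AE: A₁E₁ = 117900000 N, A₂E₂ = 45960000 N, ΣAE = 163900000 N.
σ₂ = P·E₂/ΣAE = -68000·101000/163900000 = -41.91 MPa.

-41.9 MPa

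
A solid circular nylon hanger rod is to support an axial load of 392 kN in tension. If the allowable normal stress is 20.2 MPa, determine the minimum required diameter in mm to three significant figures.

157 mm

Required area A ≥ P/σ_allow = 392000/20.2 = 19410 mm².
For a solid circular section, d ≥ √(4A/π) = 157.2 mm.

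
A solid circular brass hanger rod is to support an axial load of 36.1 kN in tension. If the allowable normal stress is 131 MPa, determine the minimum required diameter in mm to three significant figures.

Required area A ≥ P/σ_allow = 36100/131 = 275.6 mm².
For a solid circular section, d ≥ √(4A/π) = 18.73 mm.

18.7 mm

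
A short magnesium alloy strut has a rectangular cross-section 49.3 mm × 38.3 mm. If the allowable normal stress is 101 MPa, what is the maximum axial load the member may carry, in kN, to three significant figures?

A = 1888 mm².
P_max = σ_allow · A = 101 · 1888 = 190700 N = 190.7 kN.

191 kN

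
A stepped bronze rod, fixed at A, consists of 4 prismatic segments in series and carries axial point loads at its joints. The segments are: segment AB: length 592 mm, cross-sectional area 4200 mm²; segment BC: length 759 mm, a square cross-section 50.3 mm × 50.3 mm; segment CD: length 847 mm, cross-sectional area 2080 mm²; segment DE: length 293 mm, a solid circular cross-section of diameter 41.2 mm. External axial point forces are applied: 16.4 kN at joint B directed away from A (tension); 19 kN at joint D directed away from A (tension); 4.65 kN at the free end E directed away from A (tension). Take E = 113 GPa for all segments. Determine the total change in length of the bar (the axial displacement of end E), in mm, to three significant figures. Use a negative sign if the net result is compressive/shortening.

0.207 mm

Internal axial forces (sectioning from the free end, tension +): N_DE = 4.65 kN, N_CD = 23.65 kN, N_BC = 23.65 kN, N_AB = 40.05 kN.
A_BC = 2530 mm².
A_DE = 1333 mm².
δ_AB = 40050·592/(4200·113000) = 0.04996 mm
δ_BC = 23650·759/(2530·113000) = 0.06279 mm
δ_CD = 23650·847/(2080·113000) = 0.08523 mm
δ_DE = 4650·293/(1333·113000) = 0.009044 mm
δ = Σδ_i = 0.207 mm.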